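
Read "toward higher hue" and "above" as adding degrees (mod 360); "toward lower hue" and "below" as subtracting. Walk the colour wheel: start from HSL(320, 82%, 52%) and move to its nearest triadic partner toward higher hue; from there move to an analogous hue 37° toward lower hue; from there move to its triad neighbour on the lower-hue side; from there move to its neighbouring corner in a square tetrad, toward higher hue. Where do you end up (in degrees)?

triadic ↑ +120°: 320 + 120 = 440 → 440 − 360 = 80°
analog 37° ↓ −37°: 80 − 37 = 43°
triadic ↓ −120°: 43 − 120 = -77 → -77 + 360 = 283°
square ↑ +90°: 283 + 90 = 373 → 373 − 360 = 13°

13°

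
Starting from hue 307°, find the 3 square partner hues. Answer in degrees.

37°, 127° and 217°

A square tetradic scheme places four hues every 90°.
307 + 90 = 397 → 397 − 360 = 37°
307 + 180 = 487 → 487 − 360 = 127°
307 + 270 = 577 → 577 − 360 = 217°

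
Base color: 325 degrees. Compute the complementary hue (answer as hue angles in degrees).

The complement sits 180° across the wheel.
325 + 180 = 505 → 505 − 360 = 145°

145°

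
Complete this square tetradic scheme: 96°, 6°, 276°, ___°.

A square tetradic scheme places four hues every 90°.
The full set through 6° is {6°, 96°, 186°, 276°}.
Given {6°, 96°, 276°}, the missing hue is 186°.

186°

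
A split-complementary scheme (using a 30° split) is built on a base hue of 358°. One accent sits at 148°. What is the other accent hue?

Split-complementary hues sit 30° either side of the complement.
Complement of the base 358°: 358 + 180 = 538 → 538 − 360 = 178°
The given accent 148° is 30° one side of 178°; the other accent sits 30° the other side: 178 + 30 = 208°

208°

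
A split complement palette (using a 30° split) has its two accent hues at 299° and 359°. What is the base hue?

The accents sit 30° either side of the complement, so the complement is their short-arc midpoint on the wheel.
Short-arc midpoint of 299° and 359°: 329°.
Base is 180° from the complement: 329 − 180 = 149°

149°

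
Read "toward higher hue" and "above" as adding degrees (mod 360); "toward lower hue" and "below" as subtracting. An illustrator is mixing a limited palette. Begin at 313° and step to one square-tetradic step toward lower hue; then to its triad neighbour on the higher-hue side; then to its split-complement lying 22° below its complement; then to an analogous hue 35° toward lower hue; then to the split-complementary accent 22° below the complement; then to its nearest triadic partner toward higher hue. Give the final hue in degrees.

−90° (square ↓): 313 − 90 = 223°
+120° (triadic ↑): 223 + 120 = 343°
+158° (split-comp 22° ↓): 343 + 158 = 501 → 501 − 360 = 141°
−35° (analog 35° ↓): 141 − 35 = 106°
+158° (split-comp 22° ↓): 106 + 158 = 264°
+120° (triadic ↑): 264 + 120 = 384 → 384 − 360 = 24°

24°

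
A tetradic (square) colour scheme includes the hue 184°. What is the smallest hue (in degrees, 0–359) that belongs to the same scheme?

A square tetradic scheme places four hues every 90°.
The full set through 184° is {4°, 94°, 184°, 274°}.

4°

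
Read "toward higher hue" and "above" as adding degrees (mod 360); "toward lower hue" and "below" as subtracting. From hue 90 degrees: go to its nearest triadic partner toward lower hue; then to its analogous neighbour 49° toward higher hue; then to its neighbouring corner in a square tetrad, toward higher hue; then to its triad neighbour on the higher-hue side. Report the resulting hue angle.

229°

90 − 120 = -30 → -30 + 360 = 330°   (triadic ↓)
330 + 49 = 379 → 379 − 360 = 19°   (analog 49° ↑)
19 + 90 = 109°   (square ↑)
109 + 120 = 229°   (triadic ↑)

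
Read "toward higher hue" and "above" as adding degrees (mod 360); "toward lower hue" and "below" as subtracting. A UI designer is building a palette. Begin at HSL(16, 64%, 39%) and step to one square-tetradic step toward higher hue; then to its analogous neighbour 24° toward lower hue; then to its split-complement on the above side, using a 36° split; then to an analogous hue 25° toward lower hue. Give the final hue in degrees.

square ↑ +90°: 16 + 90 = 106°
analog 24° ↓ −24°: 106 − 24 = 82°
split-comp 36° ↑ +216°: 82 + 216 = 298°
analog 25° ↓ −25°: 298 − 25 = 273°

273°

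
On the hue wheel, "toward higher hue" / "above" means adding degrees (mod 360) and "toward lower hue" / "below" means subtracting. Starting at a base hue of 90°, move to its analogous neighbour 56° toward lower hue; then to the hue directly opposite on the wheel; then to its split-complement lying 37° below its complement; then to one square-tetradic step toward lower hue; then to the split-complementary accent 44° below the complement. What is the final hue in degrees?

43°

−56° (analog 56° ↓): 90 − 56 = 34°
+180° (complement): 34 + 180 = 214°
+143° (split-comp 37° ↓): 214 + 143 = 357°
−90° (square ↓): 357 − 90 = 267°
+136° (split-comp 44° ↓): 267 + 136 = 403 → 403 − 360 = 43°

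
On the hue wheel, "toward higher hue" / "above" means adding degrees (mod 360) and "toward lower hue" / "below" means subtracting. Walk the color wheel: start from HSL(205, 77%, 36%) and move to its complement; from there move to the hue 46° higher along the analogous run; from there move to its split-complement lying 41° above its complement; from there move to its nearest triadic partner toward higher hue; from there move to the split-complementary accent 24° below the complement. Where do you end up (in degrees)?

208°

+180° (complement): 205 + 180 = 385 → 385 − 360 = 25°
+46° (analog 46° ↑): 25 + 46 = 71°
+221° (split-comp 41° ↑): 71 + 221 = 292°
+120° (triadic ↑): 292 + 120 = 412 → 412 − 360 = 52°
+156° (split-comp 24° ↓): 52 + 156 = 208°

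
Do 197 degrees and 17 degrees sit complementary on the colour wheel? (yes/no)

yes

Angular distance: |197 − 17| = 180 = 180°.
Complementary requires 180°.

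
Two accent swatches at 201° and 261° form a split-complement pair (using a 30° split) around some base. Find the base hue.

51°

The accents sit 30° either side of the complement, so the complement is their short-arc midpoint on the wheel.
Short-arc midpoint of 201° and 261°: 231°.
Base is 180° from the complement: 231 − 180 = 51°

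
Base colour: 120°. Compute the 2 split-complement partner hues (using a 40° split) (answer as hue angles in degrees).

260° and 340°

Complement of 120°: 120 + 180 = 300°
300 − 40 = 260°
300 + 40 = 340°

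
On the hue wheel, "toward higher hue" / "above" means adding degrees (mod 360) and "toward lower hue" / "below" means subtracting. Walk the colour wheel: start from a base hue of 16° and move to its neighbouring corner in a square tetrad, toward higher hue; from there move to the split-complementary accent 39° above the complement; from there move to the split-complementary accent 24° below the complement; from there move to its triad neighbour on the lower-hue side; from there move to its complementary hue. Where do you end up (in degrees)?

181°

+90° (square ↑): 16 + 90 = 106°
+219° (split-comp 39° ↑): 106 + 219 = 325°
+156° (split-comp 24° ↓): 325 + 156 = 481 → 481 − 360 = 121°
−120° (triadic ↓): 121 − 120 = 1°
+180° (complement): 1 + 180 = 181°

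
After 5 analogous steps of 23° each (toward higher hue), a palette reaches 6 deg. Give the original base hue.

5 steps of 23° (toward higher hue) give a net shift of +115°.
Start = end − shift: 6 − 115 = -109 → -109 + 360 = 251°

251°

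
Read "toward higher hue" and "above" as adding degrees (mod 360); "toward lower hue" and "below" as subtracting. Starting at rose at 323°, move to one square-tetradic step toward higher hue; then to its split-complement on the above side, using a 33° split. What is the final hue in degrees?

266°

+90° (square ↑): 323 + 90 = 413 → 413 − 360 = 53°
+213° (split-comp 33° ↑): 53 + 213 = 266°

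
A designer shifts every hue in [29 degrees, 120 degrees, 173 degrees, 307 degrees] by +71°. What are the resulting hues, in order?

100°, 191°, 244°, 18°

29 + 71 = 100°
120 + 71 = 191°
173 + 71 = 244°
307 + 71 = 378 → 378 − 360 = 18°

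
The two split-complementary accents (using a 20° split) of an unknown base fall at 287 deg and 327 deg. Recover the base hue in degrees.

The accents sit 20° either side of the complement, so the complement is their short-arc midpoint on the wheel.
Short-arc midpoint of 287° and 327°: 307°.
Base is 180° from the complement: 307 − 180 = 127°

127°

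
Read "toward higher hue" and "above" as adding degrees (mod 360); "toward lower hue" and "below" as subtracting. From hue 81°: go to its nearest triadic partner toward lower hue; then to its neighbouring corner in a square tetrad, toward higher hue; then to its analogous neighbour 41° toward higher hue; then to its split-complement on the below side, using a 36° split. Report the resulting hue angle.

triadic ↓ −120°: 81 − 120 = -39 → -39 + 360 = 321°
square ↑ +90°: 321 + 90 = 411 → 411 − 360 = 51°
analog 41° ↑ +41°: 51 + 41 = 92°
split-comp 36° ↓ +144°: 92 + 144 = 236°

236°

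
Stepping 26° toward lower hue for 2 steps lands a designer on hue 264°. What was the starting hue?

2 steps of 26° (toward lower hue) give a net shift of −52°.
Start = end − shift: 264 + 52 = 316°

316°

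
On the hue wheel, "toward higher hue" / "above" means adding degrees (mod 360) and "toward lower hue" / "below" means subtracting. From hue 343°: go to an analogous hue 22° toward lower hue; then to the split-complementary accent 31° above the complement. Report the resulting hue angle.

−22° (analog 22° ↓): 343 − 22 = 321°
+211° (split-comp 31° ↑): 321 + 211 = 532 → 532 − 360 = 172°

172°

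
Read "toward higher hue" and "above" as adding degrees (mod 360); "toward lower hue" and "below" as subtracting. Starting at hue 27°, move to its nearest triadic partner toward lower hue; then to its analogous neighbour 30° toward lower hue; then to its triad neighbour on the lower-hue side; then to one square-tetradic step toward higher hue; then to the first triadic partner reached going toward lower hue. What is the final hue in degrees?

triadic ↓ −120°: 27 − 120 = -93 → -93 + 360 = 267°
analog 30° ↓ −30°: 267 − 30 = 237°
triadic ↓ −120°: 237 − 120 = 117°
square ↑ +90°: 117 + 90 = 207°
triadic ↓ −120°: 207 − 120 = 87°

87°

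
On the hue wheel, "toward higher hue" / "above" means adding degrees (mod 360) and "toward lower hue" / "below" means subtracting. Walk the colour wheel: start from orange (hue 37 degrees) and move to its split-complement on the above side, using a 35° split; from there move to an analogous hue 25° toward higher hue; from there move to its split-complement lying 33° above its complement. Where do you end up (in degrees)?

+215° (split-comp 35° ↑): 37 + 215 = 252°
+25° (analog 25° ↑): 252 + 25 = 277°
+213° (split-comp 33° ↑): 277 + 213 = 490 → 490 − 360 = 130°

130°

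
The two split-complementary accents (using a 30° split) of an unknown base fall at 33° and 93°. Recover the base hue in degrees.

The accents sit 30° either side of the complement, so the complement is their short-arc midpoint on the wheel.
Short-arc midpoint of 33° and 93°: 63°.
Base is 180° from the complement: 63 − 180 = -117 → -117 + 360 = 243°

243°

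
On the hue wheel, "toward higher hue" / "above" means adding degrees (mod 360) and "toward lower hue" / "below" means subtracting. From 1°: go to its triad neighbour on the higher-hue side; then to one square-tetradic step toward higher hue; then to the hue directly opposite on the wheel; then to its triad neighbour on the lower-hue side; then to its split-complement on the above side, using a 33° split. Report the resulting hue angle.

124°

1 + 120 = 121°   (triadic ↑)
121 + 90 = 211°   (square ↑)
211 + 180 = 391 → 391 − 360 = 31°   (complement)
31 − 120 = -89 → -89 + 360 = 271°   (triadic ↓)
271 + 213 = 484 → 484 − 360 = 124°   (split-comp 33° ↑)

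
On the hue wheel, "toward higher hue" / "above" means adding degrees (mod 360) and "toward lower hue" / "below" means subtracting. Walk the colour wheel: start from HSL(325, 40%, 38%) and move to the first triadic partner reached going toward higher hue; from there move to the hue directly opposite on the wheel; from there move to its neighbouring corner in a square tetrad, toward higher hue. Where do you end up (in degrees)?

355°

325 + 120 = 445 → 445 − 360 = 85°   (triadic ↑)
85 + 180 = 265°   (complement)
265 + 90 = 355°   (square ↑)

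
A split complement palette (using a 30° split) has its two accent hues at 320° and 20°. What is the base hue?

The accents sit 30° either side of the complement, so the complement is their short-arc midpoint on the wheel.
Short-arc midpoint of 320° and 20°: 350°.
Base is 180° from the complement: 350 − 180 = 170°

170°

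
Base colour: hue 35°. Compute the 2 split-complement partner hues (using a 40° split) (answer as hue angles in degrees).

175° and 255°

Split-complementary hues sit 40° either side of the complement.
Complement of 35°: 35 + 180 = 215°
215 − 40 = 175°
215 + 40 = 255°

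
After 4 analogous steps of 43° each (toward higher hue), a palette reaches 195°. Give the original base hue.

4 steps of 43° (toward higher hue) give a net shift of +172°.
Start = end − shift: 195 − 172 = 23°

23°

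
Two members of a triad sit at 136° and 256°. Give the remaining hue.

16°

A triad spaces three hues 120° apart.
The full set is {16°, 136°, 256°}.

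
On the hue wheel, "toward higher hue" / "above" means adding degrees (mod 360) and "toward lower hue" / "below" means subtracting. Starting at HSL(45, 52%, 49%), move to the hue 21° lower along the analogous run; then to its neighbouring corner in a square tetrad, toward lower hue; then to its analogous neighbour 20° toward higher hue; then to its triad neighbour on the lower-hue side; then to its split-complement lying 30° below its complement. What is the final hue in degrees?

344°

−21° (analog 21° ↓): 45 − 21 = 24°
−90° (square ↓): 24 − 90 = -66 → -66 + 360 = 294°
+20° (analog 20° ↑): 294 + 20 = 314°
−120° (triadic ↓): 314 − 120 = 194°
+150° (split-comp 30° ↓): 194 + 150 = 344°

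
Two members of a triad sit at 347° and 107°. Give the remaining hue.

A triad spaces three hues 120° apart.
The full set is {107°, 227°, 347°}.

227°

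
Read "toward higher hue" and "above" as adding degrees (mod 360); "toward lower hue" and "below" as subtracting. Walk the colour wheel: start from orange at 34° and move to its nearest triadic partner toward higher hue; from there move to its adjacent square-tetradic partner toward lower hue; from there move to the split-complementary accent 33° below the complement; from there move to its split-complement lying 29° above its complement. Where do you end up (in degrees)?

+120° (triadic ↑): 34 + 120 = 154°
−90° (square ↓): 154 − 90 = 64°
+147° (split-comp 33° ↓): 64 + 147 = 211°
+209° (split-comp 29° ↑): 211 + 209 = 420 → 420 − 360 = 60°

60°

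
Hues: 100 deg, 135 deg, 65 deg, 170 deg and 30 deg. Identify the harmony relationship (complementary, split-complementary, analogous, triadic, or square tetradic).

analogous

Sort the hues: 30°, 65°, 100°, 135°, 170°.
Successive gaps around the wheel: 35°, 35°, 35°, 35°, 220°.
A run of hues at equal small steps (35°) with one large closing gap is an analogous group.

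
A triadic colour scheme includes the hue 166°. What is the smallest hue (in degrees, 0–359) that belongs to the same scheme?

46°

A triad places three hues 120° apart.
The full set through 166° is {46°, 166°, 286°}.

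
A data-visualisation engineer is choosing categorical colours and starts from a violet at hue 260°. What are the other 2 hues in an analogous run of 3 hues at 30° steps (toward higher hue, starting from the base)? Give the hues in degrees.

290° and 320°

Analogous hues sit every 30° along the wheel.
260 + 30 = 290°
260 + 60 = 320°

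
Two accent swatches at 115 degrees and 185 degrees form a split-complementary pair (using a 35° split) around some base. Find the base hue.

The accents sit 35° either side of the complement, so the complement is their short-arc midpoint on the wheel.
Short-arc midpoint of 115° and 185°: 150°.
Base is 180° from the complement: 150 − 180 = -30 → -30 + 360 = 330°

330°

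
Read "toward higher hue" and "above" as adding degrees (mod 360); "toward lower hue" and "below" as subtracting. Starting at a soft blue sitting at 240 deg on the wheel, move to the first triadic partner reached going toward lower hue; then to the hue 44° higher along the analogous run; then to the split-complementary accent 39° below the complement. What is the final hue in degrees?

240 − 120 = 120°   (triadic ↓)
120 + 44 = 164°   (analog 44° ↑)
164 + 141 = 305°   (split-comp 39° ↓)

305°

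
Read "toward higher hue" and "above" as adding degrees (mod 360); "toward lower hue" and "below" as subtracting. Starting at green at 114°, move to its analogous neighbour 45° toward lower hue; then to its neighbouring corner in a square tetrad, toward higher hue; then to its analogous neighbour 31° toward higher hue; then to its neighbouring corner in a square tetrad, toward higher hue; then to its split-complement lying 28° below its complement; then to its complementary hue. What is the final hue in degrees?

252°

analog 45° ↓ −45°: 114 − 45 = 69°
square ↑ +90°: 69 + 90 = 159°
analog 31° ↑ +31°: 159 + 31 = 190°
square ↑ +90°: 190 + 90 = 280°
split-comp 28° ↓ +152°: 280 + 152 = 432 → 432 − 360 = 72°
complement +180°: 72 + 180 = 252°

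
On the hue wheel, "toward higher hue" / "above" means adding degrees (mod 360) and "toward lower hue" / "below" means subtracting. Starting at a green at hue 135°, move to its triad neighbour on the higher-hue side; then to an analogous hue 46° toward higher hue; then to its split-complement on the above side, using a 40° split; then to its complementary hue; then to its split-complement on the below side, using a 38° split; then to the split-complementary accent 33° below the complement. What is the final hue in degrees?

triadic ↑ +120°: 135 + 120 = 255°
analog 46° ↑ +46°: 255 + 46 = 301°
split-comp 40° ↑ +220°: 301 + 220 = 521 → 521 − 360 = 161°
complement +180°: 161 + 180 = 341°
split-comp 38° ↓ +142°: 341 + 142 = 483 → 483 − 360 = 123°
split-comp 33° ↓ +147°: 123 + 147 = 270°

270°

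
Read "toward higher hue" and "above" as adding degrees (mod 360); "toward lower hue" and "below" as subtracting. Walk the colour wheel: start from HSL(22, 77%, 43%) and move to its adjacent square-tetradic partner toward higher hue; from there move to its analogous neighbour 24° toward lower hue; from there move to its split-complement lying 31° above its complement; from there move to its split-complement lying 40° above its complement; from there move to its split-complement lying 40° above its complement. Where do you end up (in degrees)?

+90° (square ↑): 22 + 90 = 112°
−24° (analog 24° ↓): 112 − 24 = 88°
+211° (split-comp 31° ↑): 88 + 211 = 299°
+220° (split-comp 40° ↑): 299 + 220 = 519 → 519 − 360 = 159°
+220° (split-comp 40° ↑): 159 + 220 = 379 → 379 − 360 = 19°

19°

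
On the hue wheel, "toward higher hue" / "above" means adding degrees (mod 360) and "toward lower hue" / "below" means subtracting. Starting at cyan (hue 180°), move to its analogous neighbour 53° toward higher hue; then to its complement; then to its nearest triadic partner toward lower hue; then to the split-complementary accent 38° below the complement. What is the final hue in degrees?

75°

analog 53° ↑ +53°: 180 + 53 = 233°
complement +180°: 233 + 180 = 413 → 413 − 360 = 53°
triadic ↓ −120°: 53 − 120 = -67 → -67 + 360 = 293°
split-comp 38° ↓ +142°: 293 + 142 = 435 → 435 − 360 = 75°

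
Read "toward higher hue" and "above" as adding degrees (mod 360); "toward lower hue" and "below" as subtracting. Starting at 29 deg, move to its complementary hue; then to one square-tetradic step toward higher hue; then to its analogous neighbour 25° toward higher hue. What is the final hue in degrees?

+180° (complement): 29 + 180 = 209°
+90° (square ↑): 209 + 90 = 299°
+25° (analog 25° ↑): 299 + 25 = 324°

324°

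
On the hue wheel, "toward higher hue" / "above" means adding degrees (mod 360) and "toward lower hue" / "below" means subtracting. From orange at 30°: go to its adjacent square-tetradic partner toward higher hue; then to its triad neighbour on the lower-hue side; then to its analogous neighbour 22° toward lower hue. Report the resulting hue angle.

square ↑ +90°: 30 + 90 = 120°
triadic ↓ −120°: 120 − 120 = 0°
analog 22° ↓ −22°: 0 − 22 = -22 → -22 + 360 = 338°

338°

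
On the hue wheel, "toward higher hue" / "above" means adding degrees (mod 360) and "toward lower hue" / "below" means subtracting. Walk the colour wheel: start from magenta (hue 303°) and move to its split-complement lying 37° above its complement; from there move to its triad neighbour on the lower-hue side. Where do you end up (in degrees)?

40°

303 + 217 = 520 → 520 − 360 = 160°   (split-comp 37° ↑)
160 − 120 = 40°   (triadic ↓)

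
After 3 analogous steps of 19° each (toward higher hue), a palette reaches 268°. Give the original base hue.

211°

3 steps of 19° (toward higher hue) give a net shift of +57°.
Start = end − shift: 268 − 57 = 211°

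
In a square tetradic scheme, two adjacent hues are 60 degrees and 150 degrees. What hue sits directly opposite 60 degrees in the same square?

A square tetradic scheme places four hues 90° apart; opposite corners are 180° apart.
60 + 180 = 240°

240°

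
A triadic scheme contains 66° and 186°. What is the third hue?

A triad spaces three hues 120° apart.
The full set is {66°, 186°, 306°}.

306°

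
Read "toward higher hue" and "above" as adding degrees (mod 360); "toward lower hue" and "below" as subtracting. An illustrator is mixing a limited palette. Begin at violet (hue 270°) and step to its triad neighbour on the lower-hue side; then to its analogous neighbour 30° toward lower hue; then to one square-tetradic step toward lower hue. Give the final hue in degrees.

triadic ↓ −120°: 270 − 120 = 150°
analog 30° ↓ −30°: 150 − 30 = 120°
square ↓ −90°: 120 − 90 = 30°

30°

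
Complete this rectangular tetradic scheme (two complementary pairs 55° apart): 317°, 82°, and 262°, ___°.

A rectangular tetradic uses two complementary pairs 55° apart: offsets 0°, 55°, 180°, 235°.
Among {82°, 262°, 317°}, 262° and 82° are a 180° pair.
The remaining hue 317° needs its own complement: 317 + 180 = 497 → 497 − 360 = 137°

137°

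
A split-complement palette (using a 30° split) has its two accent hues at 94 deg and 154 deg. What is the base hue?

304°

The accents sit 30° either side of the complement, so the complement is their short-arc midpoint on the wheel.
Short-arc midpoint of 94° and 154°: 124°.
Base is 180° from the complement: 124 − 180 = -56 → -56 + 360 = 304°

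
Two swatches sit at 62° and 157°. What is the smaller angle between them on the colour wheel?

|62 − 157| = 95.
95 ≤ 180, so the shorter arc is 95°.

95°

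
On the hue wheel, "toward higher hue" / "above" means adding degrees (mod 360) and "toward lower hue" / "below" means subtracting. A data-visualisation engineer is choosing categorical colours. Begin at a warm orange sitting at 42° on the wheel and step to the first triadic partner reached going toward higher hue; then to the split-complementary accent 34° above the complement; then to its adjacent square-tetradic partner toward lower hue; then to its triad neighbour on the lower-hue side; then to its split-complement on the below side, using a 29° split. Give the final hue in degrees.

42 + 120 = 162°   (triadic ↑)
162 + 214 = 376 → 376 − 360 = 16°   (split-comp 34° ↑)
16 − 90 = -74 → -74 + 360 = 286°   (square ↓)
286 − 120 = 166°   (triadic ↓)
166 + 151 = 317°   (split-comp 29° ↓)

317°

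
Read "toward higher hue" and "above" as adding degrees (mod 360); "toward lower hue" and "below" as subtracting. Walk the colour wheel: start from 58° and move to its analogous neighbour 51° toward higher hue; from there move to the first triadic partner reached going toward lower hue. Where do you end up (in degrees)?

58 + 51 = 109°   (analog 51° ↑)
109 − 120 = -11 → -11 + 360 = 349°   (triadic ↓)

349°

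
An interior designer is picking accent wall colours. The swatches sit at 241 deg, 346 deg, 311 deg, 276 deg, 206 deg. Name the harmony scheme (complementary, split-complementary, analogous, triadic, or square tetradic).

Sort the hues: 206°, 241°, 276°, 311°, 346°.
Successive gaps around the wheel: 35°, 35°, 35°, 35°, 220°.
A run of hues at equal small steps (35°) with one large closing gap is an analogous group.

analogous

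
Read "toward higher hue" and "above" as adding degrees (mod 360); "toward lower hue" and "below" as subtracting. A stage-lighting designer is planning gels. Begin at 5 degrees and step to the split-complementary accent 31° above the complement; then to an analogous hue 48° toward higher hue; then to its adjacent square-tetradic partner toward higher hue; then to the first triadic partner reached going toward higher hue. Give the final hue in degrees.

+211° (split-comp 31° ↑): 5 + 211 = 216°
+48° (analog 48° ↑): 216 + 48 = 264°
+90° (square ↑): 264 + 90 = 354°
+120° (triadic ↑): 354 + 120 = 474 → 474 − 360 = 114°

114°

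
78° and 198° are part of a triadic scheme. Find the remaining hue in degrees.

318°

A triad places three hues 120° apart.
The full set through 78° is {78°, 198°, 318°}.
Given {78°, 198°}, the missing hue is 318°.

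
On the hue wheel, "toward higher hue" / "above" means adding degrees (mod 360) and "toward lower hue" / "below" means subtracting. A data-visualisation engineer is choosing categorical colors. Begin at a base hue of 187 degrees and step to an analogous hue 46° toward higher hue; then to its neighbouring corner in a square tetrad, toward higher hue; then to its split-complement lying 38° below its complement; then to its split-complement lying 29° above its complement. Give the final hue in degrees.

187 + 46 = 233°   (analog 46° ↑)
233 + 90 = 323°   (square ↑)
323 + 142 = 465 → 465 − 360 = 105°   (split-comp 38° ↓)
105 + 209 = 314°   (split-comp 29° ↑)

314°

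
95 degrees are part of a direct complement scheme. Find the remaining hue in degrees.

275°

The complement sits 180° across the wheel.
The full set through 95° is {95°, 275°}.
Given {95°}, the missing hue is 275°.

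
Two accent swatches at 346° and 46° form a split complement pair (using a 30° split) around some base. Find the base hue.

The accents sit 30° either side of the complement, so the complement is their short-arc midpoint on the wheel.
Short-arc midpoint of 346° and 46°: 16°.
Base is 180° from the complement: 16 − 180 = -164 → -164 + 360 = 196°

196°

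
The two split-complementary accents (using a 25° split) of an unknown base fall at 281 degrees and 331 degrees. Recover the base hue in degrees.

126°

The accents sit 25° either side of the complement, so the complement is their short-arc midpoint on the wheel.
Short-arc midpoint of 281° and 331°: 306°.
Base is 180° from the complement: 306 − 180 = 126°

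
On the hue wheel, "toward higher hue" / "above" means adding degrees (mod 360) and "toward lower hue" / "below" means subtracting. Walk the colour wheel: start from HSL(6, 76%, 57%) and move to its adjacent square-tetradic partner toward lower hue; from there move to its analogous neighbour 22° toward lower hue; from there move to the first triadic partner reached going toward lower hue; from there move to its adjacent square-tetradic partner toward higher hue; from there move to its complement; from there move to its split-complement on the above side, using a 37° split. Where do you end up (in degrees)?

261°

−90° (square ↓): 6 − 90 = -84 → -84 + 360 = 276°
−22° (analog 22° ↓): 276 − 22 = 254°
−120° (triadic ↓): 254 − 120 = 134°
+90° (square ↑): 134 + 90 = 224°
+180° (complement): 224 + 180 = 404 → 404 − 360 = 44°
+217° (split-comp 37° ↑): 44 + 217 = 261°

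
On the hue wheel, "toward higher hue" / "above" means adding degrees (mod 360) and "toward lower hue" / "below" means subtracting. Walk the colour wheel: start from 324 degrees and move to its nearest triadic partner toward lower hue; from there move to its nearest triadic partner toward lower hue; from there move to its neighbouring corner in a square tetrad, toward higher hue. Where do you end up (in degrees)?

−120° (triadic ↓): 324 − 120 = 204°
−120° (triadic ↓): 204 − 120 = 84°
+90° (square ↑): 84 + 90 = 174°

174°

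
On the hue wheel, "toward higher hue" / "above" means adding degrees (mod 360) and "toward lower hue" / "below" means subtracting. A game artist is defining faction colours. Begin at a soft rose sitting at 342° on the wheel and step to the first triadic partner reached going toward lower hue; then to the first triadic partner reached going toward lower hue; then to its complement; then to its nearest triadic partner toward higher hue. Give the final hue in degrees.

−120° (triadic ↓): 342 − 120 = 222°
−120° (triadic ↓): 222 − 120 = 102°
+180° (complement): 102 + 180 = 282°
+120° (triadic ↑): 282 + 120 = 402 → 402 − 360 = 42°

42°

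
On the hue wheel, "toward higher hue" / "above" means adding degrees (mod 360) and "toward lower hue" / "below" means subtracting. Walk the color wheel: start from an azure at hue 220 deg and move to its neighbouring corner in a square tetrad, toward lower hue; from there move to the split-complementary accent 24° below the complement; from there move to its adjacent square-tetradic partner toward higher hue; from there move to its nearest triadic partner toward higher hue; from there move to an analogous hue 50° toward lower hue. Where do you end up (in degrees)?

86°

square ↓ −90°: 220 − 90 = 130°
split-comp 24° ↓ +156°: 130 + 156 = 286°
square ↑ +90°: 286 + 90 = 376 → 376 − 360 = 16°
triadic ↑ +120°: 16 + 120 = 136°
analog 50° ↓ −50°: 136 − 50 = 86°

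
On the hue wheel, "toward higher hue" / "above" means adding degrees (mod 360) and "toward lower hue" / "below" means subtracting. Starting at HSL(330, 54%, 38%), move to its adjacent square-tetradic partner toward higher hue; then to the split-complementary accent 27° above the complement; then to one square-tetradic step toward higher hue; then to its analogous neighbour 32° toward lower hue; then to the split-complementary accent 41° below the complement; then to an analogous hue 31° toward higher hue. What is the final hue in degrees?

135°

square ↑ +90°: 330 + 90 = 420 → 420 − 360 = 60°
split-comp 27° ↑ +207°: 60 + 207 = 267°
square ↑ +90°: 267 + 90 = 357°
analog 32° ↓ −32°: 357 − 32 = 325°
split-comp 41° ↓ +139°: 325 + 139 = 464 → 464 − 360 = 104°
analog 31° ↑ +31°: 104 + 31 = 135°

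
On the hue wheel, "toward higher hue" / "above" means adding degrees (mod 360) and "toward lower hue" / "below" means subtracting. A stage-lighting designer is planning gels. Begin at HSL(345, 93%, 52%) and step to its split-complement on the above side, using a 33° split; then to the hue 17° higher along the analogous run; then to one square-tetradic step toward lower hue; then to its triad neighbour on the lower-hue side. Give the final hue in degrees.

5°

+213° (split-comp 33° ↑): 345 + 213 = 558 → 558 − 360 = 198°
+17° (analog 17° ↑): 198 + 17 = 215°
−90° (square ↓): 215 − 90 = 125°
−120° (triadic ↓): 125 − 120 = 5°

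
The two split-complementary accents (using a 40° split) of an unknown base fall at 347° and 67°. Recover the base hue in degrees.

The accents sit 40° either side of the complement, so the complement is their short-arc midpoint on the wheel.
Short-arc midpoint of 347° and 67°: 27°.
Base is 180° from the complement: 27 − 180 = -153 → -153 + 360 = 207°

207°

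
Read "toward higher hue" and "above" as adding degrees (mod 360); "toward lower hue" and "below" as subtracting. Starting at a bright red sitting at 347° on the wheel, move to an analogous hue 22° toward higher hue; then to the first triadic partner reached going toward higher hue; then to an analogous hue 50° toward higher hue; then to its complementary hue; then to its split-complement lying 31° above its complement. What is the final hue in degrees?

210°

347 + 22 = 369 → 369 − 360 = 9°   (analog 22° ↑)
9 + 120 = 129°   (triadic ↑)
129 + 50 = 179°   (analog 50° ↑)
179 + 180 = 359°   (complement)
359 + 211 = 570 → 570 − 360 = 210°   (split-comp 31° ↑)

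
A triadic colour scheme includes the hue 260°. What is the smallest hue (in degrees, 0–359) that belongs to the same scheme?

A triad places three hues 120° apart.
The full set through 260° is {20°, 140°, 260°}.

20°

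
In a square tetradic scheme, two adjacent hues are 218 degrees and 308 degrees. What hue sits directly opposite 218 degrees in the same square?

A square tetradic scheme places four hues 90° apart; opposite corners are 180° apart.
218 + 180 = 398 → 398 − 360 = 38°

38°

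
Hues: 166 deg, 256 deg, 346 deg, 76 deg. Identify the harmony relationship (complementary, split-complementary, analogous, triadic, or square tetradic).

square tetradic

Sort the hues: 76°, 166°, 256°, 346°.
Successive gaps around the wheel: 90°, 90°, 90°, 90°.
Four hues every 90° form a square tetradic scheme.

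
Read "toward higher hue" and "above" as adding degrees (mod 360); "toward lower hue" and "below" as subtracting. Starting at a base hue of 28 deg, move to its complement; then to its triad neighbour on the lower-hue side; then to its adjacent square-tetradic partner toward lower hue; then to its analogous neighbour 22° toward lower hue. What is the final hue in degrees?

+180° (complement): 28 + 180 = 208°
−120° (triadic ↓): 208 − 120 = 88°
−90° (square ↓): 88 − 90 = -2 → -2 + 360 = 358°
−22° (analog 22° ↓): 358 − 22 = 336°

336°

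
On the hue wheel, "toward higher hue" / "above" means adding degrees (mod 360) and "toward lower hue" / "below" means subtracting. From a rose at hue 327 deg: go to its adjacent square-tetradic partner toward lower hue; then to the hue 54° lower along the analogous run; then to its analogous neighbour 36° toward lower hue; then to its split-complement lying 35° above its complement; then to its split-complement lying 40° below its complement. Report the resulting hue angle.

142°

square ↓ −90°: 327 − 90 = 237°
analog 54° ↓ −54°: 237 − 54 = 183°
analog 36° ↓ −36°: 183 − 36 = 147°
split-comp 35° ↑ +215°: 147 + 215 = 362 → 362 − 360 = 2°
split-comp 40° ↓ +140°: 2 + 140 = 142°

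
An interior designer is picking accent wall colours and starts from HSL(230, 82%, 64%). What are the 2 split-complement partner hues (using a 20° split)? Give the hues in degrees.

30° and 70°

Split-complementary hues sit 20° either side of the complement.
Complement of 230 deg: 230 + 180 = 410 → 410 − 360 = 50°
50 − 20 = 30°
50 + 20 = 70°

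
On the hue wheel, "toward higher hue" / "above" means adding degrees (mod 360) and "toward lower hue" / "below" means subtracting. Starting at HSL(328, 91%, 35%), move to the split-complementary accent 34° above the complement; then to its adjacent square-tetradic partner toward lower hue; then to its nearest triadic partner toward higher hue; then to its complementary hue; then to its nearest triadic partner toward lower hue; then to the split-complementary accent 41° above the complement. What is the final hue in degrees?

133°

split-comp 34° ↑ +214°: 328 + 214 = 542 → 542 − 360 = 182°
square ↓ −90°: 182 − 90 = 92°
triadic ↑ +120°: 92 + 120 = 212°
complement +180°: 212 + 180 = 392 → 392 − 360 = 32°
triadic ↓ −120°: 32 − 120 = -88 → -88 + 360 = 272°
split-comp 41° ↑ +221°: 272 + 221 = 493 → 493 − 360 = 133°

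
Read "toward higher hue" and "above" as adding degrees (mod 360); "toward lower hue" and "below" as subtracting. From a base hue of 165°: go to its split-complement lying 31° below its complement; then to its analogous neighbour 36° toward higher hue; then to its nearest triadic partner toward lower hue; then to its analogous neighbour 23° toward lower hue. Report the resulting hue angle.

207°

+149° (split-comp 31° ↓): 165 + 149 = 314°
+36° (analog 36° ↑): 314 + 36 = 350°
−120° (triadic ↓): 350 − 120 = 230°
−23° (analog 23° ↓): 230 − 23 = 207°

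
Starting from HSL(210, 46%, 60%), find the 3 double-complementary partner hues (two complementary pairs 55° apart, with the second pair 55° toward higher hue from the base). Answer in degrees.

A rectangular tetradic uses two complementary pairs 55° apart: offsets 0°, 55°, 180°, 235°.
210 + 55 = 265°
210 + 180 = 390 → 390 − 360 = 30°
210 + 235 = 445 → 445 − 360 = 85°

265°, 30°, and 85°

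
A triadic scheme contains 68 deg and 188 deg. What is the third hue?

308°

A triad spaces three hues 120° apart.
The full set is {68°, 188°, 308°}.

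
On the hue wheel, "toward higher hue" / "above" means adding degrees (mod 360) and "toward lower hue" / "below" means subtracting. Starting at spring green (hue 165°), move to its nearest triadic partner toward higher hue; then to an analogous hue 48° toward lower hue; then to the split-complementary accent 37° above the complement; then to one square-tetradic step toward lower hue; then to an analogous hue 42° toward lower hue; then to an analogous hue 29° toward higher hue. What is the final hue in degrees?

351°

triadic ↑ +120°: 165 + 120 = 285°
analog 48° ↓ −48°: 285 − 48 = 237°
split-comp 37° ↑ +217°: 237 + 217 = 454 → 454 − 360 = 94°
square ↓ −90°: 94 − 90 = 4°
analog 42° ↓ −42°: 4 − 42 = -38 → -38 + 360 = 322°
analog 29° ↑ +29°: 322 + 29 = 351°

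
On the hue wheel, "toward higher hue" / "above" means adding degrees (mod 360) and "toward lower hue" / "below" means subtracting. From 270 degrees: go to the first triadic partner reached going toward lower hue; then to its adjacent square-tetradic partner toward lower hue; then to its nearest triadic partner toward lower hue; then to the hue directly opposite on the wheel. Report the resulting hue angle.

120°

triadic ↓ −120°: 270 − 120 = 150°
square ↓ −90°: 150 − 90 = 60°
triadic ↓ −120°: 60 − 120 = -60 → -60 + 360 = 300°
complement +180°: 300 + 180 = 480 → 480 − 360 = 120°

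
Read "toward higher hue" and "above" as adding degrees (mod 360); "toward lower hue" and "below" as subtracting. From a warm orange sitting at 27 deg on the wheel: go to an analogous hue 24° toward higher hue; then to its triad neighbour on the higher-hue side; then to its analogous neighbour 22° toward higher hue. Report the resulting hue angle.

27 + 24 = 51°   (analog 24° ↑)
51 + 120 = 171°   (triadic ↑)
171 + 22 = 193°   (analog 22° ↑)

193°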